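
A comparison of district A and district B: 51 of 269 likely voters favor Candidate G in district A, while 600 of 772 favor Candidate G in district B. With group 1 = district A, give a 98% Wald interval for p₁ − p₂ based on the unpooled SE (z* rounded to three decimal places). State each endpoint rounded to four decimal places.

(-0.6532, -0.5220)

p̂₁ = 0.18959, p̂₂ = 0.77720, so the observed difference is -0.58761.
SE = √(0.000571176 + 0.000224299) = √0.000795475 = 0.028204.
The 98% critical value is z* = 2.326. Margin = 2.326·0.028204 = 0.06560.
CI: -0.58761 ± 0.06560 = (-0.6532, -0.5220).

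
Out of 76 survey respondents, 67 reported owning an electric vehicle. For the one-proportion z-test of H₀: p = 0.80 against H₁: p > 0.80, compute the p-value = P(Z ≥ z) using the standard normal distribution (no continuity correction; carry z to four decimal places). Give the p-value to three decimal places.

p-value = 0.038

p̂ = 67/76 = 0.88158.
SE₀ = √(0.80·0.20/76) = 0.045883.
Test statistic (full precision, shown to 4 dp): z = (67/76 − 0.80)/SE₀ ≈ 1.7780.
From the standard normal, P(Z ≥ z) = 0.038.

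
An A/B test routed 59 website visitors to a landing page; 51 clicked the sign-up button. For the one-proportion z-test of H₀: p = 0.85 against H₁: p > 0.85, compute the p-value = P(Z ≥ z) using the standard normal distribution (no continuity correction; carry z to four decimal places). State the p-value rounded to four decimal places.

p-value = 0.3783

With x = 51 successes in n = 59, p̂ = 0.86441.
SE₀ = √(0.85·0.15/59) = 0.046487.
Test statistic (full precision, shown to 4 dp): z = (51/59 − 0.85)/SE₀ ≈ 0.3099.
p-value = P(Z ≥ z) with z = 0.3099 → 0.3783.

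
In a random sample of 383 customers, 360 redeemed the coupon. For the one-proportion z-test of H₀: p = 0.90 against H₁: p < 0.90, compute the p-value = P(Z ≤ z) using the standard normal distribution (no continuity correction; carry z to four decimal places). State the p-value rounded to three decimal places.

The sample proportion is 360/383 = 0.93995.
Under H₀, SE = √(p₀(1−p₀)/n) = √(0.90·0.10/383) = √0.000234987 = 0.015329.
Test statistic (full precision, shown to 4 dp): z = (360/383 − 0.90)/SE₀ ≈ 2.6060.
From the standard normal, P(Z ≤ z) = 0.995.

p-value = 0.995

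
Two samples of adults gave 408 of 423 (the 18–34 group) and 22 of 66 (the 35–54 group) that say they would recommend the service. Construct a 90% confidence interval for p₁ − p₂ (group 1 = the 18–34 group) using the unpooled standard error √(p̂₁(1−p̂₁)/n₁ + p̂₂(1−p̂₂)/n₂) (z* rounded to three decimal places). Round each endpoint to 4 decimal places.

(0.5346, 0.7278)

p̂₁ = 408/423 = 0.96454, p̂₂ = 22/66 = 0.33333; p̂₁ − p̂₂ = 0.63121.
Unpooled SE = √(p̂₁(1−p̂₁)/n₁ + p̂₂(1−p̂₂)/n₂) = √(0.000080859 + 0.003367003) = 0.058719.
For 90% confidence, z* = 1.645. Margin of error = 0.09659.
CI: 0.63121 ± 0.09659 = (0.5346, 0.7278).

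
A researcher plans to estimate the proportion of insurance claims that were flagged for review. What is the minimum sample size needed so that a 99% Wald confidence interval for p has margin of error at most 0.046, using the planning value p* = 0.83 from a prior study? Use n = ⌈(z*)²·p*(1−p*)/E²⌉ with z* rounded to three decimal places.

n = 443

For 99% confidence, z* = 2.576.
p*(1−p*) = 0.83·0.17 = 0.1411.
(z*)²·p*(1−p*)/E² = 6.635776·0.1411/0.002116 = 442.490.
Rounding up, n = 443.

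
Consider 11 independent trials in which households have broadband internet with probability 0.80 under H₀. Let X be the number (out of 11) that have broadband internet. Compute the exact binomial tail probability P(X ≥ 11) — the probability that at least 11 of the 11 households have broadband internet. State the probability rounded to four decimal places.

X is binomial with n = 11 and p = 0.80.
P(X ≥ 11) = C(11,11)·0.80^11·0.20^0.
= 0.085899 = 0.0859.

P = 0.0859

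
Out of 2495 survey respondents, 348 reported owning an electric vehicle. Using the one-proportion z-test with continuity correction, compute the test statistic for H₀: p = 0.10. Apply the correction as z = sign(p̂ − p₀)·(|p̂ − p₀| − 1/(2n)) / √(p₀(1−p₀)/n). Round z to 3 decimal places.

z = 6.540

Sample proportion p̂ = 348/2495 = 0.13948. p̂ − p₀ = 0.039479.
Continuity correction 1/(2n) = 1/4990 = 0.000200.
Corrected numerator: |0.039479| − 0.000200 = 0.039279.
SE₀ = √(0.10·0.90/2495) = 0.006006.
z = +0.039279/0.006006 = 6.540.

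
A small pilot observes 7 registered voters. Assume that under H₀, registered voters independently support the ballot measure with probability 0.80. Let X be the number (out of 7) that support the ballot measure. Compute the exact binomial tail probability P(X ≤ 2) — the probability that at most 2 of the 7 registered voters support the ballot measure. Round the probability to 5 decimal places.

P = 0.00467

X is binomial with n = 7 and p = 0.80.
P(X ≤ 2) = C(7,0)·0.80^0·0.20^7 + C(7,1)·0.80^1·0.20^6 + C(7,2)·0.80^2·0.20^5.
= 0.000013 + 0.000358 + 0.004301 = 0.00467.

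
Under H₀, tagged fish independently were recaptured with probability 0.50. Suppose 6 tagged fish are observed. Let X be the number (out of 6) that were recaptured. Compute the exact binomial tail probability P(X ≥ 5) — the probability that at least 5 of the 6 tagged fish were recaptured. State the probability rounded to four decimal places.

X is binomial with n = 6 and p = 0.50.
P(X ≥ 5) = C(6,5)·0.50^5·0.50^1 + C(6,6)·0.50^6·0.50^0.
= 0.093750 + 0.015625 = 0.1094.

P = 0.1094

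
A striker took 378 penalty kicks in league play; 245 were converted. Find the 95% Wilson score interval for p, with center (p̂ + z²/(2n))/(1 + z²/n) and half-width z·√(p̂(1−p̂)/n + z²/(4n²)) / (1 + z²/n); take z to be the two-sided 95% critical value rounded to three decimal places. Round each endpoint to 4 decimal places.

(0.5987, 0.6946)

p̂ = 245/378 = 0.64815; z = 1.960, so z² = 3.841600.
Denominator 1 + z²/n = 1 + 3.841600/378 = 1.010163.
Center = (0.64815 + 0.005081)/1.010163 = 0.64666.
Radicand: p̂(1−p̂)/n + z²/(4n²) = 0.000603313 + 0.000006722 = 0.000610035.
Half-width = 1.960·√0.000610035/1.010163 = 0.04792.
So the interval runs from 0.5987 to 0.6946.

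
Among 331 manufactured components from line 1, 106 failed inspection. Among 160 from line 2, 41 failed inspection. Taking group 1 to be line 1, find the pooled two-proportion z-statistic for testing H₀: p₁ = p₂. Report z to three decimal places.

Sample proportions: p̂₁ = 106/331 = 0.32024 and p̂₂ = 41/160 = 0.25625.
Pooled p̂ = (106+41)/(331+160) = 147/491 = 0.29939.
SE = √[p̂(1−p̂)(1/n₁+1/n₂)] = √[0.29939·0.70061·(1/331+1/160)] ≈ 0.044098.
z = (p̂₁ − p̂₂)/SE = (0.32024 − 0.25625)/0.044098 = 0.06399/0.044098 = 1.451.

z = 1.451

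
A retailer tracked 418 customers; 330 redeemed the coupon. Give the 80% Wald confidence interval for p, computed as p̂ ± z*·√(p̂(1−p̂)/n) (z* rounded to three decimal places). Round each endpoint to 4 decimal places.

(0.7639, 0.8150)

Sample proportion p̂ = 330/418 = 0.78947.
Standard error of p̂: √(0.166205/418) = √0.000397620 = 0.019940.
The 80% critical value is z* = 1.282.
Margin = 1.282·0.019940 = 0.02556.
CI: 0.78947 ± 0.02556 = (0.7639, 0.8150).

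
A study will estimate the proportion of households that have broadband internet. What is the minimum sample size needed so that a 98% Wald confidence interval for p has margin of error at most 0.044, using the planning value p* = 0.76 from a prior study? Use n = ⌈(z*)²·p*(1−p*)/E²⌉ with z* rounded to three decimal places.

n = 510

The 98% critical value is z* = 2.326.
p*(1−p*) = 0.1824.
(z*)²·p*(1−p*)/E² = 5.410276·0.1824/0.001936 = 509.728.
⌈509.728⌉ = 510.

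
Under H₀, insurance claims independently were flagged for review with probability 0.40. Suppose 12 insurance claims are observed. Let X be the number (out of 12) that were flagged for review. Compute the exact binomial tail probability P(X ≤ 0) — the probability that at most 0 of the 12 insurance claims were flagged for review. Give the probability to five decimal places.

P = 0.00218

X is binomial with n = 12 and p = 0.40.
P(X ≤ 0) = C(12,0)·0.40^0·0.60^12.
= 0.002177 = 0.00218.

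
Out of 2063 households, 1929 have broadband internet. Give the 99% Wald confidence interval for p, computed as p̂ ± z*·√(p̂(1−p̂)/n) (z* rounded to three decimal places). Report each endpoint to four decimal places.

(0.9211, 0.9490)

Sample proportion p̂ = 1929/2063 = 0.93505.
SE = √(p̂(1−p̂)/n) = √(0.060735/2063) = 0.005426.
The 99% critical value is z* = 2.576.
Margin of error: 2.576 × 0.005426 = 0.01398.
So the interval runs from 0.9211 to 0.9490.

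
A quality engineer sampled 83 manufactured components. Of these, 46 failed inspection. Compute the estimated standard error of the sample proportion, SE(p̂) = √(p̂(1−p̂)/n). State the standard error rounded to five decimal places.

SE = 0.05456

The sample proportion is 46/83 = 0.55422.
p̂(1−p̂) = 0.55422·0.44578 = 0.247060.
Dividing by n and taking the root: √0.002976627 = 0.05456.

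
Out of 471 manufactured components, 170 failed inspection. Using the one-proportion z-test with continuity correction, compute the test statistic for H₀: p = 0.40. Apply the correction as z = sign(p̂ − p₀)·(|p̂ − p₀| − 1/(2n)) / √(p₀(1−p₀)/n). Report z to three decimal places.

p̂ = 170/471 = 0.36093. p̂ − p₀ = -0.039066.
1/(2n) = 0.001062.
Corrected numerator: |-0.039066| − 0.001062 = 0.038004.
SE₀ = √(0.40·0.60/471) = 0.022573.
z = −0.038004/0.022573 = -1.684.

z = -1.684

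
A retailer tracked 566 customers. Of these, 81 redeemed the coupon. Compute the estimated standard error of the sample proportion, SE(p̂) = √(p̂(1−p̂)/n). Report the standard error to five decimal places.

The sample proportion is 81/566 = 0.14311.
p̂(1−p̂) = 0.122630.
SE = √(0.122630/566) = √0.000216661 = 0.01472.

SE = 0.01472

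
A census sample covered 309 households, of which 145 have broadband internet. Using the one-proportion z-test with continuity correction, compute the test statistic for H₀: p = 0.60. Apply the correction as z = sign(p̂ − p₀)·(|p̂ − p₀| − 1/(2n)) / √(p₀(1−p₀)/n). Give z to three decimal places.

With x = 145 successes in n = 309, p̂ = 0.46926. p̂ − p₀ = -0.130744.
1/(2n) = 0.001618.
Corrected numerator: |-0.130744| − 0.001618 = 0.129126.
SE₀ = √(0.60·0.40/309) = 0.027869.
z = −0.129126/0.027869 = -4.633.

z = -4.633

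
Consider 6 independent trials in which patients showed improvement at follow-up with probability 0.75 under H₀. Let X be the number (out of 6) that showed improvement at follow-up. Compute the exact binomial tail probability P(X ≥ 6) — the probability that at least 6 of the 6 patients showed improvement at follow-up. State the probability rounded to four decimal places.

P = 0.1780

X ~ Binomial(n=6, p=0.75).
P(X ≥ 6) = C(6,6)·0.75^6·0.25^0.
= 0.177979 = 0.1780.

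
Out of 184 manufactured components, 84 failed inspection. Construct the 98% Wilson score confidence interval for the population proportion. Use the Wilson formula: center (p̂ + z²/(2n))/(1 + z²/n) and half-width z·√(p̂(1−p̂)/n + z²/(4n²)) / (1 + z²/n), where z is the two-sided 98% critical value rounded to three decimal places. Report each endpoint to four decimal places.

Here p̂ = 84/184 = 0.45652 and z = 2.326 (z² = 5.410276).
Denominator 1 + z²/n = 1 + 5.410276/184 = 1.029404.
Center = (0.45652 + 0.014702)/1.029404 = 0.45776.
Radicand: p̂(1−p̂)/n + z²/(4n²) = 0.001348422 + 0.000039951 = 0.001388373.
Half-width = 2.326·√0.001388373/1.029404 = 0.08419.
So the interval runs from 0.3736 to 0.5420.

(0.3736, 0.5420)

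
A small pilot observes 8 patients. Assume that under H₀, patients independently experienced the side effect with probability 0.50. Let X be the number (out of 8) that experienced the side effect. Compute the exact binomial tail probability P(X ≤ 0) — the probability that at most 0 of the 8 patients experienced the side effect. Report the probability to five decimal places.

P = 0.00391

X ~ Binomial(n=8, p=0.50).
P(X ≤ 0) = C(8,0)·0.50^0·0.50^8.
= 0.003906 = 0.00391.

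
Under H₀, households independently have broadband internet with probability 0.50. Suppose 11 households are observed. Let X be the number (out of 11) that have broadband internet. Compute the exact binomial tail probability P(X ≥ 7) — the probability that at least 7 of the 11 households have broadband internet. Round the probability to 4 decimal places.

X is binomial with n = 11 and p = 0.50.
P(X ≥ 7) = Σ_{j=7}^{11} C(11,j)·0.50^j·0.50^{11−j}.
= 0.161133 + 0.080566 + 0.026855 + 0.005371 + 0.000488 = 0.2744.

P = 0.2744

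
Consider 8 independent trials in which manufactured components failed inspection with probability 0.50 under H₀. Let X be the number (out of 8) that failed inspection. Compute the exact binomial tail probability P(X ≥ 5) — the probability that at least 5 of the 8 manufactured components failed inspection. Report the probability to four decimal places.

P = 0.3633

X ~ Binomial(n=8, p=0.50).
P(X ≥ 5) = C(8,5)·0.50^5·0.50^3 + C(8,6)·0.50^6·0.50^2 + C(8,7)·0.50^7·0.50^1 + C(8,8)·0.50^8·0.50^0.
= 0.218750 + 0.109375 + 0.031250 + 0.003906 = 0.3633.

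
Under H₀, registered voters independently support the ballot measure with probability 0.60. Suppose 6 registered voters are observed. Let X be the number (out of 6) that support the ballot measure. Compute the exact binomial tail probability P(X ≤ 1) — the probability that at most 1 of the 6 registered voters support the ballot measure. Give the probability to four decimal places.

X ~ Binomial(n=6, p=0.60).
P(X ≤ 1) = C(6,0)·0.60^0·0.40^6 + C(6,1)·0.60^1·0.40^5.
= 0.004096 + 0.036864 = 0.0410.

P = 0.0410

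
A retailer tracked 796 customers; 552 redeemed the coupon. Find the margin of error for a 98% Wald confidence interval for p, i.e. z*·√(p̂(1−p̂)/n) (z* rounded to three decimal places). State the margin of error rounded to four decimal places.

ME = 0.0380

With x = 552 successes in n = 796, p̂ = 0.69347.
SE = √(p̂(1−p̂)/n) = √(0.212570/796) = 0.016342.
The 98% critical value is z* = 2.326.
So ME = 0.0380.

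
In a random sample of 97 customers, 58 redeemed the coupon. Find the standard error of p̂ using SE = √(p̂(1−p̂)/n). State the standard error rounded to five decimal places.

SE = 0.04978

The sample proportion is 58/97 = 0.59794.
p̂(1−p̂) = 0.59794·0.40206 = 0.240408.
SE = √(0.240408/97) = √0.002478433 = 0.04978.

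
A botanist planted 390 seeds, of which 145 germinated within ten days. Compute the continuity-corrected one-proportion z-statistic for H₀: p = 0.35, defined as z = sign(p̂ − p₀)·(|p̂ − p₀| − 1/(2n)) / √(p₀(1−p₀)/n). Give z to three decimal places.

With x = 145 successes in n = 390, p̂ = 0.37179. p̂ − p₀ = 0.021795.
1/(2n) = 0.001282.
Corrected numerator: |0.021795| − 0.001282 = 0.020513.
Null standard error: √(0.35·0.65/390) = √0.000583333 = 0.024152.
z = (+)0.020513/0.024152 = 0.849.

z = 0.849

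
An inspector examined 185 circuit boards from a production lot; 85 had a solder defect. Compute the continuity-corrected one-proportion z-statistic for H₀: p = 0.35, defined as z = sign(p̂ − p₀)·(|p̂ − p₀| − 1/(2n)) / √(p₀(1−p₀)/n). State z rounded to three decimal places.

z = 3.044

p̂ = 85/185 = 0.45946. p̂ − p₀ = 0.109459.
Continuity correction 1/(2n) = 1/370 = 0.002703.
Corrected numerator: |0.109459| − 0.002703 = 0.106756.
Null standard error: √(0.35·0.65/185) = √0.001229730 = 0.035068.
z = +0.106756/0.035068 = 3.044.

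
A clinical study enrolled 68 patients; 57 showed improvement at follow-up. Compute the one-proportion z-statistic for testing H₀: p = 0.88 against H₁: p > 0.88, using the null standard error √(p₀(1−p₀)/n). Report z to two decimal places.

z = -1.06

p̂ = 57/68 = 0.83824.
Null standard error: √(0.88·0.12/68) = √0.001552941 = 0.039407.
Test statistic: z = -0.04176/0.039407 = -1.06.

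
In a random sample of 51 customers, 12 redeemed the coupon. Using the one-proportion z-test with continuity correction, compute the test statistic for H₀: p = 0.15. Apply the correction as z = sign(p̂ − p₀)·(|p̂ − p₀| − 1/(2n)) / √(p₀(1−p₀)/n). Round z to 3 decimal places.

z = 1.510

The sample proportion is 12/51 = 0.23529. p̂ − p₀ = 0.085294.
1/(2n) = 0.009804.
Corrected numerator: |0.085294| − 0.009804 = 0.075490.
SE₀ = √(0.15·0.85/51) = 0.050000.
z = +0.075490/0.050000 = 1.510.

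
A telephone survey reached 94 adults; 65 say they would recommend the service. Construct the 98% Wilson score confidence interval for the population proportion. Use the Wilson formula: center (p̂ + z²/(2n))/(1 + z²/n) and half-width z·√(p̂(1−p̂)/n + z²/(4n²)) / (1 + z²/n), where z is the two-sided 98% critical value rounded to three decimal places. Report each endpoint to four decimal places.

Here p̂ = 65/94 = 0.69149 and z = 2.326 (z² = 5.410276).
1 + z²/n = 1.057556.
Center = (0.69149 + 0.028778)/1.057556 = 0.68107.
Radicand: p̂(1−p̂)/n + z²/(4n²) = 0.002269487 + 0.000153075 = 0.002422562.
Half-width = 2.326·√0.002422562/1.057556 = 0.10825.
Interval: 0.68107 ± 0.10825 → (0.5728, 0.7893).

(0.5728, 0.7893)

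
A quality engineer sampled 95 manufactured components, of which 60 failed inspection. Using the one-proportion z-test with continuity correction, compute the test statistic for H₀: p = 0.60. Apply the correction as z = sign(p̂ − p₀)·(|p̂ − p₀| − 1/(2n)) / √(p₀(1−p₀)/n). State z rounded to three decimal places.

z = 0.524

With x = 60 successes in n = 95, p̂ = 0.63158. p̂ − p₀ = 0.031579.
1/(2n) = 0.005263.
Corrected numerator: |0.031579| − 0.005263 = 0.026316.
SE₀ = √(0.60·0.40/95) = 0.050262.
z = (+)0.026316/0.050262 = 0.524.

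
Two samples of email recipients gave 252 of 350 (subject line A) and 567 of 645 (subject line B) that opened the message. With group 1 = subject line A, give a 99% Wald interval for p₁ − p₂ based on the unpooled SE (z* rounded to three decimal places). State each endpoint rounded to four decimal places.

(-0.2292, -0.0890)

p̂₁ = 0.72000, p̂₂ = 0.87907, so the observed difference is -0.15907.
Unpooled SE = √(p̂₁(1−p̂₁)/n₁ + p̂₂(1−p̂₂)/n₂) = √(0.000576000 + 0.000164816) = 0.027218.
The 99% critical value is z* = 2.576. Margin = 2.576·0.027218 = 0.07011.
Interval: -0.15907 ± 0.07011 → (-0.2292, -0.0890).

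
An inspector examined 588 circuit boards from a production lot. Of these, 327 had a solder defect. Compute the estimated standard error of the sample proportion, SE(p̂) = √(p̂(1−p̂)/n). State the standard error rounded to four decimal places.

SE = 0.0205

p̂ = 327/588 = 0.55612.
p̂(1−p̂) = 0.55612·0.44388 = 0.246851.
SE = √(0.246851/588) = 0.0205.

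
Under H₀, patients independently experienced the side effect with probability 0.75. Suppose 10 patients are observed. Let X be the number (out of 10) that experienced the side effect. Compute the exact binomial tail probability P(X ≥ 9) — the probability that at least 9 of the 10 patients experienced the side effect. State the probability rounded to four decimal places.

P = 0.2440

X ~ Binomial(n=10, p=0.75).
P(X ≥ 9) = C(10,9)·0.75^9·0.25^1 + C(10,10)·0.75^10·0.25^0.
= 0.187712 + 0.056314 = 0.2440.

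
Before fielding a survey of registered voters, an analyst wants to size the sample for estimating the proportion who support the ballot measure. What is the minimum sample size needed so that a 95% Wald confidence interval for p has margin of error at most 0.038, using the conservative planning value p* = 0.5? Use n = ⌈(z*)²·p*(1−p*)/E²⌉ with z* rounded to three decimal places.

The 95% critical value is z* = 1.960.
p*(1−p*) = 0.2500.
(z*)²·p*(1−p*)/E² = 3.841600·0.2500/0.001444 = 665.097.
Rounding up, n = 666.

n = 666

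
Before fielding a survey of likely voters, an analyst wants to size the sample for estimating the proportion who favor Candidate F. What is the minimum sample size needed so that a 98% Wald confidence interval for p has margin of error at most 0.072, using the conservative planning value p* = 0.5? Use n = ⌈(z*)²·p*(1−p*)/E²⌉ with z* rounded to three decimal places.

The 98% critical value is z* = 2.326.
p*(1−p*) = 0.2500.
Required n before rounding: 5.410276 × 0.2500 / 0.072² = 260.912.
Rounding up, n = 261.

n = 261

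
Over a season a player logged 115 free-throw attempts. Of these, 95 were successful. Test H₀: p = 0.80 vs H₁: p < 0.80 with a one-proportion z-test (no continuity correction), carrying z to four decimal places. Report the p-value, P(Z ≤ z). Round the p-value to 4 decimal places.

p-value = 0.7578

With x = 95 successes in n = 115, p̂ = 0.82609.
Null standard error: √(0.80·0.20/115) = √0.001391304 = 0.037300.
z = (p̂ − p₀)/SE = (95/115 − 0.80)/0.037300 ≈ 0.6994.
From the standard normal, P(Z ≤ z) = 0.7578.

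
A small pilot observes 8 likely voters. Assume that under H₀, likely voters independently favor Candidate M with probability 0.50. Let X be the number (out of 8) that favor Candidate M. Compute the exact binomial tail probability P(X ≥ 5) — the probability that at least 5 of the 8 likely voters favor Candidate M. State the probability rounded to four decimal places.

X ~ Binomial(n=8, p=0.50).
P(X ≥ 5) = C(8,5)·0.50^5·0.50^3 + C(8,6)·0.50^6·0.50^2 + C(8,7)·0.50^7·0.50^1 + C(8,8)·0.50^8·0.50^0.
= 0.218750 + 0.109375 + 0.031250 + 0.003906 = 0.3633.

P = 0.3633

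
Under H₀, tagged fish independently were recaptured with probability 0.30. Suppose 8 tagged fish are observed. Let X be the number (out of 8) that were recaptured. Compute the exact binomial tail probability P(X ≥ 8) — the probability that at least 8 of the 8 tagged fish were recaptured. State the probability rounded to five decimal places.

X is binomial with n = 8 and p = 0.30.
P(X ≥ 8) = C(8,8)·0.30^8·0.70^0.
= 0.000066 = 0.00007.

P = 0.00007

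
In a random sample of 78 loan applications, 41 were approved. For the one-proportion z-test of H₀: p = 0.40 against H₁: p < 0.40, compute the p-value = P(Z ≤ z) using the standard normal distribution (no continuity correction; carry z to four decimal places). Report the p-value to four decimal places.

p-value = 0.9882

p̂ = 41/78 = 0.52564.
Under H₀, SE = √(p₀(1−p₀)/n) = √(0.40·0.60/78) = √0.003076923 = 0.055470.
Test statistic (full precision, shown to 4 dp): z = (41/78 − 0.40)/SE₀ ≈ 2.2650.
From the standard normal, P(Z ≤ z) = 0.9882.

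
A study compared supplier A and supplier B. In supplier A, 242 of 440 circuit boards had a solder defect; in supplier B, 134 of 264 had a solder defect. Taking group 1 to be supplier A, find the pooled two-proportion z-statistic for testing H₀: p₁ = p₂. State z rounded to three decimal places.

z = 1.092

Sample proportions: p̂₁ = 242/440 = 0.55000 and p̂₂ = 134/264 = 0.50758.
Pooled p̂ = (242+134)/(440+264) = 376/704 = 0.53409.
Pooled SE = √[0.2488378·0.00606061] ≈ 0.038834.
z = 0.04242/0.038834 = 1.092.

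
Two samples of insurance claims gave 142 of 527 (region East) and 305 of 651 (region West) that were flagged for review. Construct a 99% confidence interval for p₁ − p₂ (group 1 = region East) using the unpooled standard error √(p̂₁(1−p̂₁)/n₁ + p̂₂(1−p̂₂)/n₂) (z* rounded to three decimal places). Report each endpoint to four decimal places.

(-0.2699, -0.1282)

p̂₁ = 142/527 = 0.26945, p̂₂ = 305/651 = 0.46851; p̂₁ − p̂₂ = -0.19906.
Unpooled SE = √(p̂₁(1−p̂₁)/n₁ + p̂₂(1−p̂₂)/n₂) = √(0.000373523 + 0.000382501) = 0.027496.
The 99% critical value is z* = 2.576. Margin = 2.576·0.027496 = 0.07083.
So the interval runs from -0.2699 to -0.1282.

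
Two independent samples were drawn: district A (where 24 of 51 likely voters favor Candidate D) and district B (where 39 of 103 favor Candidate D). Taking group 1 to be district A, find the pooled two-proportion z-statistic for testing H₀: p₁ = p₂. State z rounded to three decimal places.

p̂₁ = 24/51 = 0.47059, p̂₂ = 39/103 = 0.37864.
Pooled p̂ = (24+39)/(51+103) = 63/154 = 0.40909.
SE = √[p̂(1−p̂)(1/n₁+1/n₂)] = √[0.40909·0.59091·(1/51+1/103)] ≈ 0.084183.
z = (p̂₁ − p̂₂)/SE = (0.47059 − 0.37864)/0.084183 = 0.09195/0.084183 = 1.092.

z = 1.092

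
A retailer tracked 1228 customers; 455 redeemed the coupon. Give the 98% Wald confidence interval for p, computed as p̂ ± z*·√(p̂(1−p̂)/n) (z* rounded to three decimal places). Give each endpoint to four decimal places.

(0.3385, 0.4026)

Sample proportion p̂ = 455/1228 = 0.37052.
SE = √(p̂(1−p̂)/n) = √(0.233235/1228) = 0.013782.
For 98% confidence, z* = 2.326.
Margin of error: 2.326 × 0.013782 = 0.03206.
CI: 0.37052 ± 0.03206 = (0.3385, 0.4026).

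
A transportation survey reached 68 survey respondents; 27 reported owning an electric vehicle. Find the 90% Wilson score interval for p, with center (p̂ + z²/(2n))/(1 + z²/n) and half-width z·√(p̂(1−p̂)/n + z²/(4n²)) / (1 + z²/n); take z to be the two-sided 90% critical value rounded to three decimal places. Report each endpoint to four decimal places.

p̂ = 27/68 = 0.39706; z = 1.645, so z² = 2.706025.
Denominator 1 + z²/n = 1 + 2.706025/68 = 1.039794.
Adjusted center: (0.39706 + z²/(2n))/1.039794 = 0.40100.
Radicand: p̂(1−p̂)/n + z²/(4n²) = 0.003520634 + 0.000146303 = 0.003666937.
Half-width = 1.645·√0.003666937/1.039794 = 0.09580.
So the interval runs from 0.3052 to 0.4968.

(0.3052, 0.4968)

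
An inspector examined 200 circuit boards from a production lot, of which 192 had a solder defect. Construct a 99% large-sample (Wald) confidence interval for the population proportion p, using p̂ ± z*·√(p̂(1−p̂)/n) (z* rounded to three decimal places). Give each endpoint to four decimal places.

With x = 192 successes in n = 200, p̂ = 0.96000.
SE = √(p̂(1−p̂)/n) = √(0.038400/200) = 0.013856.
The 99% critical value is z* = 2.576.
Margin of error: 2.576 × 0.013856 = 0.03569.
Interval: 0.96000 ± 0.03569 → (0.9243, 0.9957).

(0.9243, 0.9957)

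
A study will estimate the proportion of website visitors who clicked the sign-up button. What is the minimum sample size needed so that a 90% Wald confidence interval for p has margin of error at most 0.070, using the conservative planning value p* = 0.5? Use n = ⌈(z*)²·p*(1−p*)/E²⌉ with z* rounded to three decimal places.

n = 139

For 90% confidence, z* = 1.645.
p*(1−p*) = 0.50·0.50 = 0.2500.
Required n before rounding: 2.706025 × 0.2500 / 0.070² = 138.062.
Rounding up, n = 139.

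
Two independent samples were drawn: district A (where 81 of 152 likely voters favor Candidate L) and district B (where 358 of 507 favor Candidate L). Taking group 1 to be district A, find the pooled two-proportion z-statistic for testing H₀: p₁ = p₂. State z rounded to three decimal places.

z = -3.972

p̂₁ = 81/152 = 0.53289, p̂₂ = 358/507 = 0.70611.
Pooled p̂ = (81+358)/(152+507) = 439/659 = 0.66616.
SE = √[p̂(1−p̂)(1/n₁+1/n₂)] = √[0.66616·0.33384·(1/152+1/507)] ≈ 0.043609.
z = -0.17322/0.043609 = -3.972.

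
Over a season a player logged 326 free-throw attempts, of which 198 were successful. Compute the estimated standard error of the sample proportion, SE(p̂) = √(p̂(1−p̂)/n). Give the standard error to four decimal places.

SE = 0.0270

Sample proportion p̂ = 198/326 = 0.60736.
p̂(1−p̂) = 0.238474.
Dividing by n and taking the root: √0.000731515 = 0.0270.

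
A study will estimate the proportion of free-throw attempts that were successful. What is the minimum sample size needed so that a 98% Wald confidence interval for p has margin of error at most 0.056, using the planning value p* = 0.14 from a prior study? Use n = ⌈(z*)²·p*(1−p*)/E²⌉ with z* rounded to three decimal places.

n = 208

For 98% confidence, z* = 2.326.
p*(1−p*) = 0.1204.
Required n before rounding: 5.410276 × 0.1204 / 0.056² = 207.716.
⌈207.716⌉ = 208.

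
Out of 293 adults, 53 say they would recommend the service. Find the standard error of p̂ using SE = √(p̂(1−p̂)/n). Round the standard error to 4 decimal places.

p̂ = 53/293 = 0.18089.
p̂(1−p̂) = 0.148169.
Dividing by n and taking the root: √0.000505696 = 0.0225.

SE = 0.0225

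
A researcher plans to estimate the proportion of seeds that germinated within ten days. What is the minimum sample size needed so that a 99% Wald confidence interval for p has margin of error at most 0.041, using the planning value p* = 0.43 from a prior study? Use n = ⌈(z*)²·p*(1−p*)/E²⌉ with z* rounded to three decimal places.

z* = 2.576 at the 99% level.
p*(1−p*) = 0.2451.
(z*)²·p*(1−p*)/E² = 6.635776·0.2451/0.001681 = 967.536.
⌈967.536⌉ = 968.

n = 968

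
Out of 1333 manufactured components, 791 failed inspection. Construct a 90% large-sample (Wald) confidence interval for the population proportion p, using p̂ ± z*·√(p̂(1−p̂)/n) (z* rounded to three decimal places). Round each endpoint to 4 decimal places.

(0.5713, 0.6155)

The sample proportion is 791/1333 = 0.59340.
SE(p̂) = √(0.59340·0.40660/1333) = 0.013454.
z* = 1.645 at the 90% level.
Margin = 1.645·0.013454 = 0.02213.
So the interval runs from 0.5713 to 0.6155.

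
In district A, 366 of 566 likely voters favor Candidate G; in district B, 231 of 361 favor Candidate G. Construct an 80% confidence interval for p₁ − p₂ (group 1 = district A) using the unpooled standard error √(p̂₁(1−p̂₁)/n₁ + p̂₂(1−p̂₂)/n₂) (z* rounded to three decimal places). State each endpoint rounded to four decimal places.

(-0.0346, 0.0481)

p̂₁ = 366/566 = 0.64664, p̂₂ = 231/361 = 0.63989; p̂₁ − p̂₂ = 0.00675.
SE = √(0.000403703 + 0.000638313) = √0.001042016 = 0.032280.
z* = 1.282 at the 80% level. Margin of error = 0.04138.
So the interval runs from -0.0346 to 0.0481.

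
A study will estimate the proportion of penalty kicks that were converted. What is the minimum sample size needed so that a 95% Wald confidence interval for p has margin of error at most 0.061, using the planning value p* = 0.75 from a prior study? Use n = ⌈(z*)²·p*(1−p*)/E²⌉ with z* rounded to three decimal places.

The 95% critical value is z* = 1.960.
p*(1−p*) = 0.1875.
Required n before rounding: 3.841600 × 0.1875 / 0.061² = 193.577.
⌈193.577⌉ = 194.

n = 194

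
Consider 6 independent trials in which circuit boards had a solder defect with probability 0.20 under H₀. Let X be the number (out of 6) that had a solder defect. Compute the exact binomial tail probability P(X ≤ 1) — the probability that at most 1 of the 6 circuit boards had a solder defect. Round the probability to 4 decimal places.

P = 0.6554

X ~ Binomial(n=6, p=0.20).
P(X ≤ 1) = C(6,0)·0.20^0·0.80^6 + C(6,1)·0.20^1·0.80^5.
= 0.262144 + 0.393216 = 0.6554.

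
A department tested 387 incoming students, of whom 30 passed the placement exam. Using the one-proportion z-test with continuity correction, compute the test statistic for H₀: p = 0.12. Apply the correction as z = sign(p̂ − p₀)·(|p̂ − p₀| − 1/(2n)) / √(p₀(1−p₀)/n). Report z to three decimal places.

z = -2.493

p̂ = 30/387 = 0.07752. p̂ − p₀ = -0.042481.
Continuity correction 1/(2n) = 1/774 = 0.001292.
Corrected numerator: |-0.042481| − 0.001292 = 0.041189.
SE₀ = √(0.12·0.88/387) = 0.016519.
z = −0.041189/0.016519 = -2.493.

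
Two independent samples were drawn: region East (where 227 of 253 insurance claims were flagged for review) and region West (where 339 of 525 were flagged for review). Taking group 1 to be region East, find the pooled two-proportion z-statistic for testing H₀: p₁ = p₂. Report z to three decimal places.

p̂₁ = 227/253 = 0.89723, p̂₂ = 339/525 = 0.64571.
Pooling: p̂ = 566/778 = 0.72751.
Pooled SE = √[0.1982408·0.00585733] ≈ 0.034076.
z = 0.25152/0.034076 = 7.381.

z = 7.381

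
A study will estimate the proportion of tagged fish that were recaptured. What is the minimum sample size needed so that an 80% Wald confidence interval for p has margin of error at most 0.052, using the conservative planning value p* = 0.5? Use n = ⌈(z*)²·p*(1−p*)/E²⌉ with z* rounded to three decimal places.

z* = 1.282 at the 80% level.
p*(1−p*) = 0.50·0.50 = 0.2500.
(z*)²·p*(1−p*)/E² = 1.643524·0.2500/0.002704 = 151.953.
Rounding up, n = 152.

n = 152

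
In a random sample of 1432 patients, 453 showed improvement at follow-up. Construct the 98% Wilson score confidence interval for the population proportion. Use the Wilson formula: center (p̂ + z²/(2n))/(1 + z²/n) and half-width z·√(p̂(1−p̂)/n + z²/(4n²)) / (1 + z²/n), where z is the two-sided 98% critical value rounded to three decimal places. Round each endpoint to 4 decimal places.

p̂ = 453/1432 = 0.31634; z = 2.326, so z² = 5.410276.
1 + z²/n = 1.003778.
Center = (0.31634 + 0.001889)/1.003778 = 0.31703.
Radicand: p̂(1−p̂)/n + z²/(4n²) = 0.000151026 + 0.000000660 = 0.000151686.
Half-width = 2.326·√0.000151686/1.003778 = 0.02854.
Interval: 0.31703 ± 0.02854 → (0.2885, 0.3456).

(0.2885, 0.3456)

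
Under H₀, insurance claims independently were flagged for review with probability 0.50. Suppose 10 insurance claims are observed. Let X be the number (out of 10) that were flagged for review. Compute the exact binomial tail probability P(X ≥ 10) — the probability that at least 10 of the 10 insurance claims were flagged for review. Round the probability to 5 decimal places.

P = 0.00098

X is binomial with n = 10 and p = 0.50.
P(X ≥ 10) = C(10,10)·0.50^10·0.50^0.
= 0.000977 = 0.00098.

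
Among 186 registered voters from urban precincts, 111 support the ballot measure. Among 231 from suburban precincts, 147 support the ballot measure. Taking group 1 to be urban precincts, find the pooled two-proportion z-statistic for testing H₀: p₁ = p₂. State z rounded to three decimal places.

z = -0.827

Sample proportions: p̂₁ = 111/186 = 0.59677 and p̂₂ = 147/231 = 0.63636.
Pooling: p̂ = 258/417 = 0.61871.
SE = √[p̂(1−p̂)(1/n₁+1/n₂)] = √[0.61871·0.38129·(1/186+1/231)] ≈ 0.047850.
z = -0.03959/0.047850 = -0.827.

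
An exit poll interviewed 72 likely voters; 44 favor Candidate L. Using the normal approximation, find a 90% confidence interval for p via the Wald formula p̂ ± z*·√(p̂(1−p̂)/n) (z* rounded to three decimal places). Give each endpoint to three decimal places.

With x = 44 successes in n = 72, p̂ = 0.61111.
SE = √(p̂(1−p̂)/n) = √(0.237654/72) = 0.057452.
For 90% confidence, z* = 1.645.
Margin of error: 1.645 × 0.057452 = 0.09451.
So the interval runs from 0.517 to 0.706.

(0.517, 0.706)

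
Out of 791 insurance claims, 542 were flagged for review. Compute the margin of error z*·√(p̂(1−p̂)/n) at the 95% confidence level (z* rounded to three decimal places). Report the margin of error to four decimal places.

ME = 0.0324

p̂ = 542/791 = 0.68521.
Standard error of p̂: √(0.215698/791) = √0.000272690 = 0.016513.
For 95% confidence, z* = 1.960.
So ME = 0.0324.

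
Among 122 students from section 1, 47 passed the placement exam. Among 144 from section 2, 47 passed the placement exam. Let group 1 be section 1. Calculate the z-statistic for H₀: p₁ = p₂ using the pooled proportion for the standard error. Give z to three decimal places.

p̂₁ = 47/122 = 0.38525, p̂₂ = 47/144 = 0.32639.
Pooled p̂ = (47+47)/(122+144) = 94/266 = 0.35338.
Pooled SE = √[0.2285036·0.01514117] ≈ 0.058820.
z = 0.05886/0.058820 = 1.001.

z = 1.001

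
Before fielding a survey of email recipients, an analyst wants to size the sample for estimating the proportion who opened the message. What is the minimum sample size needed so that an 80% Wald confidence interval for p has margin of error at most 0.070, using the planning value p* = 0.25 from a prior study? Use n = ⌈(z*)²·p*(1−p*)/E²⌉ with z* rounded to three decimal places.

n = 63

The 80% critical value is z* = 1.282.
p*(1−p*) = 0.25·0.75 = 0.1875.
(z*)²·p*(1−p*)/E² = 1.643524·0.1875/0.004900 = 62.890.
⌈62.890⌉ = 63.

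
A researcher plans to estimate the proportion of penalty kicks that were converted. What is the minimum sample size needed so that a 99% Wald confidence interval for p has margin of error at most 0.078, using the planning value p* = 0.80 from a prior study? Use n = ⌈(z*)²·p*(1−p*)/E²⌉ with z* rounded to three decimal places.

z* = 2.576 at the 99% level.
p*(1−p*) = 0.1600.
Required n before rounding: 6.635776 × 0.1600 / 0.078² = 174.511.
⌈174.511⌉ = 175.

n = 175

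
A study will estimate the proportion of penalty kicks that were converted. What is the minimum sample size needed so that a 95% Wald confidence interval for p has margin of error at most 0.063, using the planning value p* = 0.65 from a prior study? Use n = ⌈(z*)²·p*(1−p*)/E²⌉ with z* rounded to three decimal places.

For 95% confidence, z* = 1.960.
p*(1−p*) = 0.2275.
(z*)²·p*(1−p*)/E² = 3.841600·0.2275/0.003969 = 220.198.
Rounding up, n = 221.

n = 221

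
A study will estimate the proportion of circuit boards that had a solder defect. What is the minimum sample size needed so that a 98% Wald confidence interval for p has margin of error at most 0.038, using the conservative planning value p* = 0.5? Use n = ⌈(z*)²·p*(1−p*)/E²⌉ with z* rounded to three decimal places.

The 98% critical value is z* = 2.326.
p*(1−p*) = 0.50·0.50 = 0.2500.
Required n before rounding: 5.410276 × 0.2500 / 0.038² = 936.682.
⌈936.682⌉ = 937.

n = 937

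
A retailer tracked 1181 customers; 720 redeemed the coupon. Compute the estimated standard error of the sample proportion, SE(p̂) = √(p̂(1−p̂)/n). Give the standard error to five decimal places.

The sample proportion is 720/1181 = 0.60965.
p̂(1−p̂) = 0.237977.
SE = √(0.237977/1181) = 0.01420.

SE = 0.01420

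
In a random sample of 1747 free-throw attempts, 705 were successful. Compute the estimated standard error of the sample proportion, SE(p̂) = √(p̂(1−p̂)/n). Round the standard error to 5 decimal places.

SE = 0.01174

Sample proportion p̂ = 705/1747 = 0.40355.
p̂(1−p̂) = 0.40355·0.59645 = 0.240697.
SE = √(0.240697/1747) = √0.000137777 = 0.01174.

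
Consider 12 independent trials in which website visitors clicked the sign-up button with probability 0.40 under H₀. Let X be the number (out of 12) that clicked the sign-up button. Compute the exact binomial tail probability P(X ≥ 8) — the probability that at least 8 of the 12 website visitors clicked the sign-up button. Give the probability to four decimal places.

X ~ Binomial(n=12, p=0.40).
P(X ≥ 8) = Σ_{j=8}^{12} C(12,j)·0.40^j·0.60^{12−j}.
= 0.042043 + 0.012457 + 0.002491 + 0.000302 + 0.000017 = 0.0573.

P = 0.0573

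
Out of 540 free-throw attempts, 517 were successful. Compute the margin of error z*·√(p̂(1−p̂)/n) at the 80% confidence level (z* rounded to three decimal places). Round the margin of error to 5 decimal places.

Sample proportion p̂ = 517/540 = 0.95741.
SE = √(p̂(1−p̂)/n) = √(0.040778/540) = 0.008690.
The 80% critical value is z* = 1.282.
Margin of error = z*·SE = 1.282 × 0.008690 = 0.01114.

ME = 0.01114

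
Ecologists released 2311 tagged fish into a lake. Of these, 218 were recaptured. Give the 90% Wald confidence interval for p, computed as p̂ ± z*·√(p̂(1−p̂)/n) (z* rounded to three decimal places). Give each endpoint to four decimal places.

(0.0843, 0.1043)

Sample proportion p̂ = 218/2311 = 0.09433.
SE(p̂) = √(0.09433·0.90567/2311) = 0.006080.
z* = 1.645 at the 90% level.
Margin of error: 1.645 × 0.006080 = 0.01000.
Interval: 0.09433 ± 0.01000 → (0.0843, 0.1043).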